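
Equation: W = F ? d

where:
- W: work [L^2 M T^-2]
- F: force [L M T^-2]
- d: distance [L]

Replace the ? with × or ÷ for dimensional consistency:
multiplication (×): W = F × d

W [L^2 M T^-2]; F [L M T^-2]; d [L].
F × d → [L^2 M T^-2] ✓
F ÷ d → [M T^-2] ✗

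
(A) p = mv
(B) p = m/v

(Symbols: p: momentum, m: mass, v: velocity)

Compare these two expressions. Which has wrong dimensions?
(B)

(A) p = mv: LHS [L M T^-1], RHS [L M T^-1] ✓
(B) p = m/v: LHS [L M T^-1], RHS [L^-1 M T] ✗

Expression (B) p = m/v is dimensionally incorrect.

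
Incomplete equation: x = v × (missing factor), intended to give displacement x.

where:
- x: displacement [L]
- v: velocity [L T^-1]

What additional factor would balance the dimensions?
t (time), dimensions [T]

x has dimensions [L] and v has dimensions [L T^-1].
The missing factor must have dimensions [L] / [L T^-1] = [T], i.e. time (t).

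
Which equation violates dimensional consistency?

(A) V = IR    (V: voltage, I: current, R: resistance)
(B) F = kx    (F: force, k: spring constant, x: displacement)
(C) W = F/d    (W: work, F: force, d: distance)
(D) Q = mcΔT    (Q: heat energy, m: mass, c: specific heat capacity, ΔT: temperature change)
(C) W = F/d

The equation (C) W = F/d is dimensionally incorrect.

LHS (W): [L^2 M T^-2]
RHS (F/d): [M T^-2] ✗

The dimensions do not match. The other three equations balance.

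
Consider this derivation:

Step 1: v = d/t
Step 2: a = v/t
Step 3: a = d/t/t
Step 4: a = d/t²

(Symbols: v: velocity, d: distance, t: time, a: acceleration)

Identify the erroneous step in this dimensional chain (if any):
No step introduces an error — all steps are dimensionally consistent.

Step 1: v = d/t → LHS [L T^-1], RHS [L T^-1] ✓
Step 2: a = v/t → LHS [L T^-2], RHS [L T^-2] ✓
Step 3: a = d/t/t → LHS [L T^-2], RHS [L T^-2] ✓
Step 4: a = d/t² → LHS [L T^-2], RHS [L T^-2] ✓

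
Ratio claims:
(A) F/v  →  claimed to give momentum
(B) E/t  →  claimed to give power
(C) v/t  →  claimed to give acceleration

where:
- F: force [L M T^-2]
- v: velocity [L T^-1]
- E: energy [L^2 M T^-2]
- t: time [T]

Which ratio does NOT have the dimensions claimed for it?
(A) F/v does not give momentum

(A) F/v: [M T^-1] ≠ momentum [L M T^-1] ✗
(B) E/t: [L^2 M T^-3] = power [L^2 M T^-3] ✓
(C) v/t: [L T^-2] = acceleration [L T^-2] ✓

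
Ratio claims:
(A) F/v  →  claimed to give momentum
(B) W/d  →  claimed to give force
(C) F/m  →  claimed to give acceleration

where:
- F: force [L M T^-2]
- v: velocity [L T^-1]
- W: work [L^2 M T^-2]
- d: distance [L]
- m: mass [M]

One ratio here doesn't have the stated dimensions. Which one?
(A) F/v does not give momentum

(A) F/v: [M T^-1] ≠ momentum [L M T^-1] ✗
(B) W/d: [L M T^-2] = force [L M T^-2] ✓
(C) F/m: [L T^-2] = acceleration [L T^-2] ✓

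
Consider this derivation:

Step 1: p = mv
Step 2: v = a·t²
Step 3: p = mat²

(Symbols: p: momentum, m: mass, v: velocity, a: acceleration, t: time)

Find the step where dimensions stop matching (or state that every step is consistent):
Step 2

Step 1: p = mv → LHS [L M T^-1], RHS [L M T^-1] ✓
Step 2: v = a·t² → LHS [L T^-1], RHS [L] ✗

The first dimensional inconsistency appears in step 2: v = a·t²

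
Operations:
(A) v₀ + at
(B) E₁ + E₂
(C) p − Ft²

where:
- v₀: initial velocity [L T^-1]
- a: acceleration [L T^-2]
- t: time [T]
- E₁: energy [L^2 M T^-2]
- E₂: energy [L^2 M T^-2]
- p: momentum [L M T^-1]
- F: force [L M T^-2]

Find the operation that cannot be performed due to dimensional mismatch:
(C) p − Ft²

(A) v₀ + at: v₀ [L T^-1] and at [L T^-1] — same dimensions ✓
(B) E₁ + E₂: E₁ [L^2 M T^-2] and E₂ [L^2 M T^-2] — same dimensions ✓
(C) p − Ft²: p [L M T^-1] and Ft² [L M] — different dimensions cannot be added/subtracted ✗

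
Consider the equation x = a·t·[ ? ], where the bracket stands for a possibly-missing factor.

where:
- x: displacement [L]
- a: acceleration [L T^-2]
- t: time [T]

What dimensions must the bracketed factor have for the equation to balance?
[T] — time (e.g. t)

x has dimensions [L]; a·t has dimensions [L T^-1].
The bracketed factor must supply [L] / [L T^-1] = [T].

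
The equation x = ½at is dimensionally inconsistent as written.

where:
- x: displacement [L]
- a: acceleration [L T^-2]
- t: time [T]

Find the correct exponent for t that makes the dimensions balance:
The exponent of t should be 2: x = ½at^2

The LHS x has dimensions [L]; t has dimensions [T].
As written, the RHS ½at (exponent 1 on t) has dimensions [L T^-1], which does not match.
With exponent 2, the RHS ½at^2 has dimensions [L], matching the LHS.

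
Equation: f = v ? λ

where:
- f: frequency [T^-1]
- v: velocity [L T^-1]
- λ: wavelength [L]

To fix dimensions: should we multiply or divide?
division (÷): f = v ÷ λ

f [T^-1]; v [L T^-1]; λ [L].
v × λ → [L^2 T^-1] ✗
v ÷ λ → [T^-1] ✓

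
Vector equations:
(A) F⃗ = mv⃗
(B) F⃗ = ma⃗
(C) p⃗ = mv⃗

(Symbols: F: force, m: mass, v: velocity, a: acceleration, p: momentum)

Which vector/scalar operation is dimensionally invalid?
(A) F⃗ = mv⃗

(A) F⃗ = mv⃗: LHS [L M T^-2], RHS [L M T^-1] ✗ — mass times velocity is momentum, not force; should be ma⃗
(B) F⃗ = ma⃗: LHS [L M T^-2], RHS [L M T^-2] ✓ — Force and acceleration are vectors, mass is a scalar
(C) p⃗ = mv⃗: LHS [L M T^-1], RHS [L M T^-1] ✓ — mass (scalar) times velocity (vector)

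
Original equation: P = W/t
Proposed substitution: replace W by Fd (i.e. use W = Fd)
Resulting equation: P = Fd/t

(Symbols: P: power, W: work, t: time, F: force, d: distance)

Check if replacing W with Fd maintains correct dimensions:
Yes

[W] = [L^2 M T^-2] and [Fd] = [L^2 M T^-2]. These match, so the substitution replaces a quantity by one of the same dimensions and the result P = Fd/t has LHS [L^2 M T^-3] vs RHS [L^2 M T^-3] — still consistent.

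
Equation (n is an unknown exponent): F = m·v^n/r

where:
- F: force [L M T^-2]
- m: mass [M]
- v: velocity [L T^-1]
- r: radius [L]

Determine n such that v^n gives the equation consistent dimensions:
n = 2

F has dimensions [L M T^-2]; v has dimensions [L T^-1].
The rest of the RHS has dimensions [L^-1 M], so v^n must supply [L^2 T^-2].
With n = 2: m·v^2/r has dimensions [L M T^-2], matching the LHS ✓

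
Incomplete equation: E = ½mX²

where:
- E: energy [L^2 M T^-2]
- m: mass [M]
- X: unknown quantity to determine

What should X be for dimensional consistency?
X = v (velocity), dimensions [L T^-1]

E has dimensions [L^2 M T^-2]; the rest of the RHS (½m) has dimensions [M].
So X² must have dimensions [L^2 T^-2], i.e. X has dimensions [L T^-1] — X = v (velocity).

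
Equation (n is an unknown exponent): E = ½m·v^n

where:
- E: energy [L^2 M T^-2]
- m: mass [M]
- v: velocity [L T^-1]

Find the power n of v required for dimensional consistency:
n = 2

E has dimensions [L^2 M T^-2]; v has dimensions [L T^-1].
The rest of the RHS has dimensions [M], so v^n must supply [L^2 T^-2].
With n = 2: ½m·v^2 has dimensions [L^2 M T^-2], matching the LHS ✓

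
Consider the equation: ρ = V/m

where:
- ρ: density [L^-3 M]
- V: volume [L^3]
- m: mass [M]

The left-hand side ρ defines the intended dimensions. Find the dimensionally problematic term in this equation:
The right-hand side term V/m

ρ has dimensions [L^-3 M], but V/m has dimensions [L^3 M^-1], so the term V/m is dimensionally wrong for ρ.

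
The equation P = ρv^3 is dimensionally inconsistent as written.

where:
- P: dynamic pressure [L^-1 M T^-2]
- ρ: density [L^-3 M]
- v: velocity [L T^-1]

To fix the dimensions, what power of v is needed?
The exponent of v should be 2: P = ρv^2

The LHS P has dimensions [L^-1 M T^-2]; v has dimensions [L T^-1].
As written, the RHS ρv^3 (exponent 3 on v) has dimensions [M T^-3], which does not match.
With exponent 2, the RHS ρv^2 has dimensions [L^-1 M T^-2], matching the LHS.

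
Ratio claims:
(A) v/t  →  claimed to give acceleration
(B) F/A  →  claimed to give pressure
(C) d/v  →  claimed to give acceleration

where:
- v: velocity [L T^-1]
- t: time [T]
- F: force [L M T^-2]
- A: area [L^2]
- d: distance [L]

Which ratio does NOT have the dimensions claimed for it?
(C) d/v does not give acceleration

(A) v/t: [L T^-2] = acceleration [L T^-2] ✓
(B) F/A: [L^-1 M T^-2] = pressure [L^-1 M T^-2] ✓
(C) d/v: [T] ≠ acceleration [L T^-2] ✗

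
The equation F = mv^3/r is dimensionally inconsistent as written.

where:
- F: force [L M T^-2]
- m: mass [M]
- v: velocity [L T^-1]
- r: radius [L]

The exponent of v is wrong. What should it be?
The exponent of v should be 2: F = mv^2/r

The LHS F has dimensions [L M T^-2]; v has dimensions [L T^-1].
As written, the RHS mv^3/r (exponent 3 on v) has dimensions [L^2 M T^-3], which does not match.
With exponent 2, the RHS mv^2/r has dimensions [L M T^-2], matching the LHS.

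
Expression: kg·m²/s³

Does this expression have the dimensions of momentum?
No

The expression kg·m²/s³ has dimensions [L^2 M T^-3], but momentum has dimensions [L M T^-1].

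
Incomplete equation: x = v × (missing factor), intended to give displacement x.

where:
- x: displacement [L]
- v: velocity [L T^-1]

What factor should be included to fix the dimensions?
t (time), dimensions [T]

x has dimensions [L] and v has dimensions [L T^-1].
The missing factor must have dimensions [L] / [L T^-1] = [T], i.e. time (t).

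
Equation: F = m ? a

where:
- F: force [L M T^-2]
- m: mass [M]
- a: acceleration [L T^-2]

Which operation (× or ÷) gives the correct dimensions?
multiplication (×): F = m × a

F [L M T^-2]; m [M]; a [L T^-2].
m × a → [L M T^-2] ✓
m ÷ a → [L^-1 M T^2] ✗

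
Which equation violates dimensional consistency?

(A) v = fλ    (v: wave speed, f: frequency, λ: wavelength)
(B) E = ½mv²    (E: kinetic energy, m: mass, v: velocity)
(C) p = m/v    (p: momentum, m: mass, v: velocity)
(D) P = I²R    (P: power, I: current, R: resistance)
(C) p = m/v

The equation (C) p = m/v is dimensionally incorrect.

LHS (p): [L M T^-1]
RHS (m/v): [L^-1 M T] ✗

The dimensions do not match. The other three equations balance.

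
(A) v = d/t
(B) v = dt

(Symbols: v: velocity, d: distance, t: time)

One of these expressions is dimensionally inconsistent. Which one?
(B)

(A) v = d/t: LHS [L T^-1], RHS [L T^-1] ✓
(B) v = dt: LHS [L T^-1], RHS [L T] ✗

Expression (B) v = dt is dimensionally incorrect.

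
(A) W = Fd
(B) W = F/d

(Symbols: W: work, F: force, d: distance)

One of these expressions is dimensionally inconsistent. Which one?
(B)

(A) W = Fd: LHS [L^2 M T^-2], RHS [L^2 M T^-2] ✓
(B) W = F/d: LHS [L^2 M T^-2], RHS [M T^-2] ✗

Expression (B) W = F/d is dimensionally incorrect.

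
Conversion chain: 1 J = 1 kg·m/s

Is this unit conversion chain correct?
The chain is incorrect (it contains an error).

Incorrect: Joule is kg·m²/s², not kg·m/s (that is momentum)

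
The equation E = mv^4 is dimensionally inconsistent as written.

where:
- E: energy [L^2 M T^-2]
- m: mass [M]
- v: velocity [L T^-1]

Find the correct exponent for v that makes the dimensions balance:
The exponent of v should be 2: E = mv^2

The LHS E has dimensions [L^2 M T^-2]; v has dimensions [L T^-1].
As written, the RHS mv^4 (exponent 4 on v) has dimensions [L^4 M T^-4], which does not match.
With exponent 2, the RHS mv^2 has dimensions [L^2 M T^-2], matching the LHS.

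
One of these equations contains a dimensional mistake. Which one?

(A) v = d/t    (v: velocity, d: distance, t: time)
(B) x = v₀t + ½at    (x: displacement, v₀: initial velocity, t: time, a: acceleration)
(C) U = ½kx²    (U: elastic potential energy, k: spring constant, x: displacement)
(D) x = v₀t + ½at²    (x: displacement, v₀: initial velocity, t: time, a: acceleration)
(B) x = v₀t + ½at

The equation (B) x = v₀t + ½at is dimensionally incorrect.

LHS (x): [L]
RHS terms:
  - v₀t: [L] ✓
  - ½at: [L T^-1] ✗ (does not match LHS)

The dimensions do not match. The other three equations balance.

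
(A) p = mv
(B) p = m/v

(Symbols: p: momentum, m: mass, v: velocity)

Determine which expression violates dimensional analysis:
(B)

(A) p = mv: LHS [L M T^-1], RHS [L M T^-1] ✓
(B) p = m/v: LHS [L M T^-1], RHS [L^-1 M T] ✗

Expression (B) p = m/v is dimensionally incorrect.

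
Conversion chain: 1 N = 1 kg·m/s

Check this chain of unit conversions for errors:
The chain is incorrect (it contains an error).

Incorrect: Newton is kg·m/s², not kg·m/s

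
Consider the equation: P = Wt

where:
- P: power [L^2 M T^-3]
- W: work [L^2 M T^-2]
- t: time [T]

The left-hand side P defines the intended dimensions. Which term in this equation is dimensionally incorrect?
The right-hand side term Wt

P has dimensions [L^2 M T^-3], but Wt has dimensions [L^2 M T^-1], so the term Wt is dimensionally wrong for P.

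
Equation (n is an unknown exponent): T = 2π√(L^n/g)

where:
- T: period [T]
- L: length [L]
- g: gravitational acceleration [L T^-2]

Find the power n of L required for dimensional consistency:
n = 1

T has dimensions [T]; L has dimensions [L].
With n = 1: 2π√(L^1/g) has dimensions [T], matching the LHS ✓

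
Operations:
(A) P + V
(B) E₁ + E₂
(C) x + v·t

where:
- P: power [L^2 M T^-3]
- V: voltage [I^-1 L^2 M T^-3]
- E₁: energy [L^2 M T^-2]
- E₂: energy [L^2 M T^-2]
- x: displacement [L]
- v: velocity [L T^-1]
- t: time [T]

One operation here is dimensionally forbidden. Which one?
(A) P + V

(A) P + V: P [L^2 M T^-3] and V [I^-1 L^2 M T^-3] — different dimensions cannot be added/subtracted ✗
(B) E₁ + E₂: E₁ [L^2 M T^-2] and E₂ [L^2 M T^-2] — same dimensions ✓
(C) x + v·t: x [L] and v·t [L] — same dimensions ✓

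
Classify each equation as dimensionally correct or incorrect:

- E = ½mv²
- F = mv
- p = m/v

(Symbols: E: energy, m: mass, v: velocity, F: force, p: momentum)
Dimensionally correct: E = ½mv²
Dimensionally incorrect: F = mv, p = m/v
Ordered (correct first, then incorrect): E = ½mv², F = mv, p = m/v

- E = ½mv²: LHS [L^2 M T^-2], RHS [L^2 M T^-2] → correct ✓
- F = mv: LHS [L M T^-2], RHS [L M T^-1] → incorrect ✗
- p = m/v: LHS [L M T^-1], RHS [L^-1 M T] → incorrect ✗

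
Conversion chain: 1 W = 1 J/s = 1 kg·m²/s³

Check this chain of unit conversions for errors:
The chain is correct (no errors).

Correct: Watt is Joule per second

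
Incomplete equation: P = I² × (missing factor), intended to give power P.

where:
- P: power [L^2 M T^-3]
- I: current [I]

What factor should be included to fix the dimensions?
R (resistance), dimensions [I^-2 L^2 M T^-3]

P has dimensions [L^2 M T^-3] and I² has dimensions [I^2].
The missing factor must have dimensions [L^2 M T^-3] / [I^2] = [I^-2 L^2 M T^-3], i.e. resistance (R).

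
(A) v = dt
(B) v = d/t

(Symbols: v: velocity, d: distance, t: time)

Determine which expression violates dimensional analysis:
(A)

(A) v = dt: LHS [L T^-1], RHS [L T] ✗
(B) v = d/t: LHS [L T^-1], RHS [L T^-1] ✓

Expression (A) v = dt is dimensionally incorrect.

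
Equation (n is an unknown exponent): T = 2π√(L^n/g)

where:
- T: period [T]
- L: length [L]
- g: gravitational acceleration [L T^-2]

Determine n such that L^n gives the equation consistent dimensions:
n = 1

T has dimensions [T]; L has dimensions [L].
With n = 1: 2π√(L^1/g) has dimensions [T], matching the LHS ✓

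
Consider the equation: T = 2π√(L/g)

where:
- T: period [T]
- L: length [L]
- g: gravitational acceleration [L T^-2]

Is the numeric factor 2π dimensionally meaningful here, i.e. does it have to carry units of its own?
No

T has dimensions [T] and √(L/g) already has dimensions [T], so the equation balances without 2π contributing any dimensions. 2π is a pure (dimensionless) number; changing or removing it would not affect dimensional consistency.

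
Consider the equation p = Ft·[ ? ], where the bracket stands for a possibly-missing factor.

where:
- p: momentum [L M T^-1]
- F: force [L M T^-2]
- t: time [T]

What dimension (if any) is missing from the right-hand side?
Nothing is missing — the bracketed factor must be dimensionless.

p has dimensions [L M T^-1] and Ft already has dimensions [L M T^-1], so p = Ft is dimensionally complete.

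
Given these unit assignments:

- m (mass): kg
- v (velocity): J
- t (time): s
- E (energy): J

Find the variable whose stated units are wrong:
v

The variable v (velocity) should have units m/s, not J.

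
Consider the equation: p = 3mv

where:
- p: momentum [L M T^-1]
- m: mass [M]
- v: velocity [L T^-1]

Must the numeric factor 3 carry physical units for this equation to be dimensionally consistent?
No

p has dimensions [L M T^-1] and mv already has dimensions [L M T^-1], so the equation balances without 3 contributing any dimensions. 3 is a pure (dimensionless) number; changing or removing it would not affect dimensional consistency.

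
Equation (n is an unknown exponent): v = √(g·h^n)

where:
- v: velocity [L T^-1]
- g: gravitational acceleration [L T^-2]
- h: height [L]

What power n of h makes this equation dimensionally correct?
n = 1

v has dimensions [L T^-1]; h has dimensions [L].
With n = 1: √(g·h^1) has dimensions [L T^-1], matching the LHS ✓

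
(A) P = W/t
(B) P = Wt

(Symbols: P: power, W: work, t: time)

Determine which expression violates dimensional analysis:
(B)

(A) P = W/t: LHS [L^2 M T^-3], RHS [L^2 M T^-3] ✓
(B) P = Wt: LHS [L^2 M T^-3], RHS [L^2 M T^-1] ✗

Expression (B) P = Wt is dimensionally incorrect.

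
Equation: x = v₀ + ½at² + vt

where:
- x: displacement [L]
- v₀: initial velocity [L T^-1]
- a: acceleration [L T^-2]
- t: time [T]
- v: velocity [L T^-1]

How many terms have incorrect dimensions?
1

LHS x: [L]
- v₀: [L T^-1] ✗
- ½at²: [L] ✓
- vt: [L] ✓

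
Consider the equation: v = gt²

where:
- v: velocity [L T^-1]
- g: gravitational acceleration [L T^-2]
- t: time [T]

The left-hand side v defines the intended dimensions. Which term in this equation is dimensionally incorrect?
The right-hand side term gt²

v has dimensions [L T^-1], but gt² has dimensions [L], so the term gt² is dimensionally wrong for v.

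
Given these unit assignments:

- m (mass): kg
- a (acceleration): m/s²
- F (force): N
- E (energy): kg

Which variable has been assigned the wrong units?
E

The variable E (energy) should have units J, not kg.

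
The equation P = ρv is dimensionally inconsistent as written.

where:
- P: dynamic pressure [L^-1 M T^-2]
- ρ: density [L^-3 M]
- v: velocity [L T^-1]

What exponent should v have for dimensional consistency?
The exponent of v should be 2: P = ρv^2

The LHS P has dimensions [L^-1 M T^-2]; v has dimensions [L T^-1].
As written, the RHS ρv (exponent 1 on v) has dimensions [L^-2 M T^-1], which does not match.
With exponent 2, the RHS ρv^2 has dimensions [L^-1 M T^-2], matching the LHS.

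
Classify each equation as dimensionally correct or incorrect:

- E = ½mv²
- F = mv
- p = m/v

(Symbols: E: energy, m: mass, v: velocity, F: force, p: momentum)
Dimensionally correct: E = ½mv²
Dimensionally incorrect: F = mv, p = m/v
Ordered (correct first, then incorrect): E = ½mv², F = mv, p = m/v

- E = ½mv²: LHS [L^2 M T^-2], RHS [L^2 M T^-2] → correct ✓
- F = mv: LHS [L M T^-2], RHS [L M T^-1] → incorrect ✗
- p = m/v: LHS [L M T^-1], RHS [L^-1 M T] → incorrect ✗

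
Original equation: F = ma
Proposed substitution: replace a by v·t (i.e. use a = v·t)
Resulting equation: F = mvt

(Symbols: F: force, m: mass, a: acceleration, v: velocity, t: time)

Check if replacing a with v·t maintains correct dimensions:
No

[a] = [L T^-2] and [v·t] = [L]. These differ, so the substitution replaces a quantity by one of different dimensions and the result F = mvt has LHS [L M T^-2] vs RHS [L M] — inconsistent.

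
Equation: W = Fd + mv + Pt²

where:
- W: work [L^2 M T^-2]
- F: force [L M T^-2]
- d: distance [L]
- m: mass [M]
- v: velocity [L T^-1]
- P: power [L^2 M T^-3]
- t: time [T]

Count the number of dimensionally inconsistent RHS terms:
2

LHS W: [L^2 M T^-2]
- Fd: [L^2 M T^-2] ✓
- mv: [L M T^-1] ✗
- Pt²: [L^2 M T^-1] ✗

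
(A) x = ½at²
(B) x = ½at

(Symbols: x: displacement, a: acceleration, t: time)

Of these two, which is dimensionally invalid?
(B)

(A) x = ½at²: LHS [L], RHS [L] ✓
(B) x = ½at: LHS [L], RHS [L T^-1] ✗

Expression (B) x = ½at is dimensionally incorrect.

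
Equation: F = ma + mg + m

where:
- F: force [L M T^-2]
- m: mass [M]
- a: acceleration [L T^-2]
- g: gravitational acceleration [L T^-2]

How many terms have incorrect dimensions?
1

LHS F: [L M T^-2]
- ma: [L M T^-2] ✓
- mg: [L M T^-2] ✓
- m: [M] ✗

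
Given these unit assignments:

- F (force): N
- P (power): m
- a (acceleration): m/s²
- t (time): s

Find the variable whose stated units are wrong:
P

The variable P (power) should have units W, not m.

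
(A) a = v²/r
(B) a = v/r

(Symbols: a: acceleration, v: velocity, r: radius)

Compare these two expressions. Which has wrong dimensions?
(B)

(A) a = v²/r: LHS [L T^-2], RHS [L T^-2] ✓
(B) a = v/r: LHS [L T^-2], RHS [T^-1] ✗

Expression (B) a = v/r is dimensionally incorrect.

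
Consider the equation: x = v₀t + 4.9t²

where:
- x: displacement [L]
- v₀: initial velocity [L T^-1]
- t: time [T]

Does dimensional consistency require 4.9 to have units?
Yes

x has dimensions [L], while t² alone has dimensions [T^2]. For the equation to balance, the factor 4.9 must carry dimensions [L T^-2] — it is a dimensional constant (a numerical value of a physical quantity with its units suppressed), not a pure number.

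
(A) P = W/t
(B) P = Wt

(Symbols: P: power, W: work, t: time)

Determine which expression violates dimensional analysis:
(B)

(A) P = W/t: LHS [L^2 M T^-3], RHS [L^2 M T^-3] ✓
(B) P = Wt: LHS [L^2 M T^-3], RHS [L^2 M T^-1] ✗

Expression (B) P = Wt is dimensionally incorrect.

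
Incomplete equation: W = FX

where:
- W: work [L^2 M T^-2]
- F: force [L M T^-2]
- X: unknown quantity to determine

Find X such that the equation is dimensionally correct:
X = d (distance), dimensions [L]

W has dimensions [L^2 M T^-2]; the rest of the RHS (F) has dimensions [L M T^-2].
So X must have dimensions [L] — X = d (distance).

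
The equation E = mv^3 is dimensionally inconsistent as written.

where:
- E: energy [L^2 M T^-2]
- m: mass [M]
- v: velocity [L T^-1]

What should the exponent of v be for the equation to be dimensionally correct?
The exponent of v should be 2: E = mv^2

The LHS E has dimensions [L^2 M T^-2]; v has dimensions [L T^-1].
As written, the RHS mv^3 (exponent 3 on v) has dimensions [L^3 M T^-3], which does not match.
With exponent 2, the RHS mv^2 has dimensions [L^2 M T^-2], matching the LHS.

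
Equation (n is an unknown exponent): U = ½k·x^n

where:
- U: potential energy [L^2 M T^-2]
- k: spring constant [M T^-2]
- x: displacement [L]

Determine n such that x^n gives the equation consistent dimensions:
n = 2

U has dimensions [L^2 M T^-2]; x has dimensions [L].
The rest of the RHS has dimensions [M T^-2], so x^n must supply [L^2].
With n = 2: ½k·x^2 has dimensions [L^2 M T^-2], matching the LHS ✓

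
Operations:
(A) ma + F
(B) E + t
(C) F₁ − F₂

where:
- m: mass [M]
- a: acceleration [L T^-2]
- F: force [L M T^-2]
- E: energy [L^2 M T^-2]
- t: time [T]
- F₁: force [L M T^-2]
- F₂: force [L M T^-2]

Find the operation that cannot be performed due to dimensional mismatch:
(B) E + t

(A) ma + F: ma [L M T^-2] and F [L M T^-2] — same dimensions ✓
(B) E + t: E [L^2 M T^-2] and t [T] — different dimensions cannot be added/subtracted ✗
(C) F₁ − F₂: F₁ [L M T^-2] and F₂ [L M T^-2] — same dimensions ✓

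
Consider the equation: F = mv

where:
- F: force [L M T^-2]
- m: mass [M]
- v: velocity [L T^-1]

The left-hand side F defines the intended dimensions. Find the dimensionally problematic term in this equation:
The right-hand side term mv

F has dimensions [L M T^-2], but mv has dimensions [L M T^-1], so the term mv is dimensionally wrong for F.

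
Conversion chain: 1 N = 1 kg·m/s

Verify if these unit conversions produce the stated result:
The chain is incorrect (it contains an error).

Incorrect: Newton is kg·m/s², not kg·m/s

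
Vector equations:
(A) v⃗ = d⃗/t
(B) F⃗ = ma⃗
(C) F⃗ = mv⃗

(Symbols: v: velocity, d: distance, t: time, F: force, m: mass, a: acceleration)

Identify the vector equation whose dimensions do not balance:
(C) F⃗ = mv⃗

(A) v⃗ = d⃗/t: LHS [L T^-1], RHS [L T^-1] ✓ — displacement (vector) divided by time (scalar)
(B) F⃗ = ma⃗: LHS [L M T^-2], RHS [L M T^-2] ✓ — Force and acceleration are vectors, mass is a scalar
(C) F⃗ = mv⃗: LHS [L M T^-2], RHS [L M T^-1] ✗ — mass times velocity is momentum, not force; should be ma⃗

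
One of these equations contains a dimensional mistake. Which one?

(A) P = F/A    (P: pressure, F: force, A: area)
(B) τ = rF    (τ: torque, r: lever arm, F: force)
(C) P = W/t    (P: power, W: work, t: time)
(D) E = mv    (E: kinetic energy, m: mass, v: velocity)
(D) E = mv

The equation (D) E = mv is dimensionally incorrect.

LHS (E): [L^2 M T^-2]
RHS (mv): [L M T^-1] ✗

The dimensions do not match. The other three equations balance.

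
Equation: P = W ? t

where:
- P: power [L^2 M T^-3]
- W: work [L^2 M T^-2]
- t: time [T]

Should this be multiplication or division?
division (÷): P = W ÷ t

P [L^2 M T^-3]; W [L^2 M T^-2]; t [T].
W × t → [L^2 M T^-1] ✗
W ÷ t → [L^2 M T^-3] ✓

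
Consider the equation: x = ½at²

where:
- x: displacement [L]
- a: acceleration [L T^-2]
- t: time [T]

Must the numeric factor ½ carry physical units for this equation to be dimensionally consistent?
No

x has dimensions [L] and at² already has dimensions [L], so the equation balances without ½ contributing any dimensions. ½ is a pure (dimensionless) number; changing or removing it would not affect dimensional consistency.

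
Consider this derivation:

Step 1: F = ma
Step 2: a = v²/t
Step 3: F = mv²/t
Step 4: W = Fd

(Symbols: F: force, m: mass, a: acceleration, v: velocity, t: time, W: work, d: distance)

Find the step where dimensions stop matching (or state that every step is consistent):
Step 2

Step 1: F = ma → LHS [L M T^-2], RHS [L M T^-2] ✓
Step 2: a = v²/t → LHS [L T^-2], RHS [L^2 T^-3] ✗

The first dimensional inconsistency appears in step 2: a = v²/t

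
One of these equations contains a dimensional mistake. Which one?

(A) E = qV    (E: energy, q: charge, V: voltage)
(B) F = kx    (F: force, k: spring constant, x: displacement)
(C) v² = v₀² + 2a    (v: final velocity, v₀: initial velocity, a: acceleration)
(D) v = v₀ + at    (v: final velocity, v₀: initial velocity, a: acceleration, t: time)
(C) v² = v₀² + 2a

The equation (C) v² = v₀² + 2a is dimensionally incorrect.

LHS (v²): [L^2 T^-2]
RHS terms:
  - v₀²: [L^2 T^-2] ✓
  - 2a: [L T^-2] ✗ (does not match LHS)

The dimensions do not match. The other three equations balance.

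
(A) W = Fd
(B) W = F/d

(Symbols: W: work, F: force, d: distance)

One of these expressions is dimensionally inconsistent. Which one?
(B)

(A) W = Fd: LHS [L^2 M T^-2], RHS [L^2 M T^-2] ✓
(B) W = F/d: LHS [L^2 M T^-2], RHS [M T^-2] ✗

Expression (B) W = F/d is dimensionally incorrect.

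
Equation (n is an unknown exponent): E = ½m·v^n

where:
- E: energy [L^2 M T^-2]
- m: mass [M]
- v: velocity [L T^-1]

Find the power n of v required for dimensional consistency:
n = 2

E has dimensions [L^2 M T^-2]; v has dimensions [L T^-1].
The rest of the RHS has dimensions [M], so v^n must supply [L^2 T^-2].
With n = 2: ½m·v^2 has dimensions [L^2 M T^-2], matching the LHS ✓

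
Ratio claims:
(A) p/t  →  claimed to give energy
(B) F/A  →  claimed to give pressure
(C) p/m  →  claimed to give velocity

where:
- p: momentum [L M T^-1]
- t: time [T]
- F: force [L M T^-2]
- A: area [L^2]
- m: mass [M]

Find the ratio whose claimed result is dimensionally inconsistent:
(A) p/t does not give energy

(A) p/t: [L M T^-2] ≠ energy [L^2 M T^-2] ✗
(B) F/A: [L^-1 M T^-2] = pressure [L^-1 M T^-2] ✓
(C) p/m: [L T^-1] = velocity [L T^-1] ✓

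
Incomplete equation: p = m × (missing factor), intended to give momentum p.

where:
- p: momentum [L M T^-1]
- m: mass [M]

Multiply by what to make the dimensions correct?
v (velocity), dimensions [L T^-1]

p has dimensions [L M T^-1] and m has dimensions [M].
The missing factor must have dimensions [L M T^-1] / [M] = [L T^-1], i.e. velocity (v).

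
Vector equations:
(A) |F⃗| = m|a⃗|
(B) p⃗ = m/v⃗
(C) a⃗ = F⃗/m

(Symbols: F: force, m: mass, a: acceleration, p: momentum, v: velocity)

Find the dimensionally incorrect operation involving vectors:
(B) p⃗ = m/v⃗

(A) |F⃗| = m|a⃗|: LHS [L M T^-2], RHS [L M T^-2] ✓ — magnitudes of vectors are scalars
(B) p⃗ = m/v⃗: LHS [L M T^-1], RHS [L^-1 M T] ✗ — momentum is mass times velocity; should be mv⃗ (and division by a vector is undefined)
(C) a⃗ = F⃗/m: LHS [L T^-2], RHS [L T^-2] ✓ — force (vector) divided by mass (scalar)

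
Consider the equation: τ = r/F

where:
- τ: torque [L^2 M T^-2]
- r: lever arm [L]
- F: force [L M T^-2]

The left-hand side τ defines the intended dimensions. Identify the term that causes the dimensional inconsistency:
The right-hand side term r/F

τ has dimensions [L^2 M T^-2], but r/F has dimensions [M^-1 T^2], so the term r/F is dimensionally wrong for τ.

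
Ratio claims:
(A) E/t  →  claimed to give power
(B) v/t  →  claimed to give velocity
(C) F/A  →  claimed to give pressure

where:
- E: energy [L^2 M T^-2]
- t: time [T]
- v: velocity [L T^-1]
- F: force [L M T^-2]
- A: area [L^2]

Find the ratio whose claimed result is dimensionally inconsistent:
(B) v/t does not give velocity

(A) E/t: [L^2 M T^-3] = power [L^2 M T^-3] ✓
(B) v/t: [L T^-2] ≠ velocity [L T^-1] ✗
(C) F/A: [L^-1 M T^-2] = pressure [L^-1 M T^-2] ✓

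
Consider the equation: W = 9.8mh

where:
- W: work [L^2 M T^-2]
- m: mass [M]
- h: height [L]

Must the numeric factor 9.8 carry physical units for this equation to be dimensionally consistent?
Yes

W has dimensions [L^2 M T^-2], while mh alone has dimensions [L M]. For the equation to balance, the factor 9.8 must carry dimensions [L T^-2] — it is a dimensional constant (a numerical value of a physical quantity with its units suppressed), not a pure number.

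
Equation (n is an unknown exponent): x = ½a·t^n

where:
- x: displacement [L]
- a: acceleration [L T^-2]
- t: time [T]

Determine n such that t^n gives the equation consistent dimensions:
n = 2

x has dimensions [L]; t has dimensions [T].
The rest of the RHS has dimensions [L T^-2], so t^n must supply [T^2].
With n = 2: ½a·t^2 has dimensions [L], matching the LHS ✓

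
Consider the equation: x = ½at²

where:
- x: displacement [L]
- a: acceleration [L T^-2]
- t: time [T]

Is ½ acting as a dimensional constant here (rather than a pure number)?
No

x has dimensions [L] and at² already has dimensions [L], so the equation balances without ½ contributing any dimensions. ½ is a pure (dimensionless) number; changing or removing it would not affect dimensional consistency.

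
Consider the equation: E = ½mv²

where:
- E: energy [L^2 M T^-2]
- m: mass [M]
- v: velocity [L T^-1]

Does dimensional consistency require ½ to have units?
No

E has dimensions [L^2 M T^-2] and mv² already has dimensions [L^2 M T^-2], so the equation balances without ½ contributing any dimensions. ½ is a pure (dimensionless) number; changing or removing it would not affect dimensional consistency.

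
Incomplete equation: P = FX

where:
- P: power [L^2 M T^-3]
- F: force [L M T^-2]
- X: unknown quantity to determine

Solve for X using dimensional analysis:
X = v (velocity), dimensions [L T^-1]

P has dimensions [L^2 M T^-3]; the rest of the RHS (F) has dimensions [L M T^-2].
So X must have dimensions [L T^-1] — X = v (velocity).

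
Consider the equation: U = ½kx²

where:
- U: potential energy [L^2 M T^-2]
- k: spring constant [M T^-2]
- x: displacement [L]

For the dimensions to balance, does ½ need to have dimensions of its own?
No

U has dimensions [L^2 M T^-2] and kx² already has dimensions [L^2 M T^-2], so the equation balances without ½ contributing any dimensions. ½ is a pure (dimensionless) number; changing or removing it would not affect dimensional consistency.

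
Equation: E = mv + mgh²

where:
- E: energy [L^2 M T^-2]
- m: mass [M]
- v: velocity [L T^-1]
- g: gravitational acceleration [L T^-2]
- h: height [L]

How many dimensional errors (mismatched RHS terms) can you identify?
2

LHS E: [L^2 M T^-2]
- mv: [L M T^-1] ✗
- mgh²: [L^3 M T^-2] ✗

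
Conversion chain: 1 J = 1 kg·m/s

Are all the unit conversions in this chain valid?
The chain is incorrect (it contains an error).

Incorrect: Joule is kg·m²/s², not kg·m/s (that is momentum)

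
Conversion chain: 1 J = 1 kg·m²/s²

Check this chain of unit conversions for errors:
The chain is correct (no errors).

Correct: Joule is defined as kg·m²/s²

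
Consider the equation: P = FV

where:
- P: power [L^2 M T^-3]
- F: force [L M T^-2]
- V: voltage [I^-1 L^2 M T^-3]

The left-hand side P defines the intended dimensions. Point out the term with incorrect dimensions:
The right-hand side term FV

P has dimensions [L^2 M T^-3], but FV has dimensions [I^-1 L^3 M^2 T^-5], so the term FV is dimensionally wrong for P.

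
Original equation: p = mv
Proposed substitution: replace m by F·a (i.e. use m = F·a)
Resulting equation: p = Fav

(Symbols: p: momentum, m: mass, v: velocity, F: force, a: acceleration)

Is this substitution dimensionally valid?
No

[m] = [M] and [F·a] = [L^2 M T^-4]. These differ, so the substitution replaces a quantity by one of different dimensions and the result p = Fav has LHS [L M T^-1] vs RHS [L^3 M T^-5] — inconsistent.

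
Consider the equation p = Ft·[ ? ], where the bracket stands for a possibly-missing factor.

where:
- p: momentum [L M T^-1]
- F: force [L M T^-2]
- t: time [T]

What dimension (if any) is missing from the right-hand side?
Nothing is missing — the bracketed factor must be dimensionless.

p has dimensions [L M T^-1] and Ft already has dimensions [L M T^-1], so p = Ft is dimensionally complete.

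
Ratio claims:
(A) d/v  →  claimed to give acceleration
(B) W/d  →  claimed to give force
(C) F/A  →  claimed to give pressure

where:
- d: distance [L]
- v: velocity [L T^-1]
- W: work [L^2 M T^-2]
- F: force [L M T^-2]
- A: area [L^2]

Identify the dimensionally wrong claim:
(A) d/v does not give acceleration

(A) d/v: [T] ≠ acceleration [L T^-2] ✗
(B) W/d: [L M T^-2] = force [L M T^-2] ✓
(C) F/A: [L^-1 M T^-2] = pressure [L^-1 M T^-2] ✓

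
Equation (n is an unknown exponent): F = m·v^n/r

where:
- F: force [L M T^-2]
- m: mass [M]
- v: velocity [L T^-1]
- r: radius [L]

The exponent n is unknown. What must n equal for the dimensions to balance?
n = 2

F has dimensions [L M T^-2]; v has dimensions [L T^-1].
The rest of the RHS has dimensions [L^-1 M], so v^n must supply [L^2 T^-2].
With n = 2: m·v^2/r has dimensions [L M T^-2], matching the LHS ✓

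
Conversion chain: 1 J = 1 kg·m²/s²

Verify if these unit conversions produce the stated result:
The chain is correct (no errors).

Correct: Joule is defined as kg·m²/s²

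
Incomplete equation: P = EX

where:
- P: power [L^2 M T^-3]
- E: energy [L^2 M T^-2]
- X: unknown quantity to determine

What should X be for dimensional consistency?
X = f (inverse time / frequency (1/t)), dimensions [T^-1]

P has dimensions [L^2 M T^-3]; the rest of the RHS (E) has dimensions [L^2 M T^-2].
So X must have dimensions [T^-1] — X = f (inverse time / frequency (1/t)).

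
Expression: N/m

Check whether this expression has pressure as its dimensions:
No

The expression N/m has dimensions [M T^-2], but pressure has dimensions [L^-1 M T^-2].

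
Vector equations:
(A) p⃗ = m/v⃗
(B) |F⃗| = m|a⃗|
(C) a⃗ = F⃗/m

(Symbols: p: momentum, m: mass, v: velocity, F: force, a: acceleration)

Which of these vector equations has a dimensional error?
(A) p⃗ = m/v⃗

(A) p⃗ = m/v⃗: LHS [L M T^-1], RHS [L^-1 M T] ✗ — momentum is mass times velocity; should be mv⃗ (and division by a vector is undefined)
(B) |F⃗| = m|a⃗|: LHS [L M T^-2], RHS [L M T^-2] ✓ — magnitudes of vectors are scalars
(C) a⃗ = F⃗/m: LHS [L T^-2], RHS [L T^-2] ✓ — force (vector) divided by mass (scalar)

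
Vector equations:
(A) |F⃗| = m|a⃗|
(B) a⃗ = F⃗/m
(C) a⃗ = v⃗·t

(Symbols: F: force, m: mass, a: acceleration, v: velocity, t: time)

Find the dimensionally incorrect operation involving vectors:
(C) a⃗ = v⃗·t

(A) |F⃗| = m|a⃗|: LHS [L M T^-2], RHS [L M T^-2] ✓ — magnitudes of vectors are scalars
(B) a⃗ = F⃗/m: LHS [L T^-2], RHS [L T^-2] ✓ — force (vector) divided by mass (scalar)
(C) a⃗ = v⃗·t: LHS [L T^-2], RHS [L] ✗ — acceleration is velocity per time; should be v⃗/t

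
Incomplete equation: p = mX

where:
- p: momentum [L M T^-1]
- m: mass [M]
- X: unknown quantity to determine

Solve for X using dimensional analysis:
X = v (velocity), dimensions [L T^-1]

p has dimensions [L M T^-1]; the rest of the RHS (m) has dimensions [M].
So X must have dimensions [L T^-1] — X = v (velocity).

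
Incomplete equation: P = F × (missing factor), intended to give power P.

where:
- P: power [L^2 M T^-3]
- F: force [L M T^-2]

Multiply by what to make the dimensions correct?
v (velocity), dimensions [L T^-1]

P has dimensions [L^2 M T^-3] and F has dimensions [L M T^-2].
The missing factor must have dimensions [L^2 M T^-3] / [L M T^-2] = [L T^-1], i.e. velocity (v).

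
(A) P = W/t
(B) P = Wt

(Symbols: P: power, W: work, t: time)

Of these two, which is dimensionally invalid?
(B)

(A) P = W/t: LHS [L^2 M T^-3], RHS [L^2 M T^-3] ✓
(B) P = Wt: LHS [L^2 M T^-3], RHS [L^2 M T^-1] ✗

Expression (B) P = Wt is dimensionally incorrect.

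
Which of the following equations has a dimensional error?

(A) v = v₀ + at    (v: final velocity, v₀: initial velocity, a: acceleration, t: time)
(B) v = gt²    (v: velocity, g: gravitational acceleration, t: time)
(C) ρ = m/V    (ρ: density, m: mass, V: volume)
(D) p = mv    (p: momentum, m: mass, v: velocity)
(B) v = gt²

The equation (B) v = gt² is dimensionally incorrect.

LHS (v): [L T^-1]
RHS (gt²): [L] ✗

The dimensions do not match. The other three equations balance.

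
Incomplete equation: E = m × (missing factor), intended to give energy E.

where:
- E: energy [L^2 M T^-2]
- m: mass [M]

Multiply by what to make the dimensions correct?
v² (velocity squared), dimensions [L^2 T^-2]

E has dimensions [L^2 M T^-2] and m has dimensions [M].
The missing factor must have dimensions [L^2 M T^-2] / [M] = [L^2 T^-2], i.e. velocity squared (v²).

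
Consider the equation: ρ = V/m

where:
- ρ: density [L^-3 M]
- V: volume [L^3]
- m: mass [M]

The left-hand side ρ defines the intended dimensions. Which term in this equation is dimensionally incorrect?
The right-hand side term V/m

ρ has dimensions [L^-3 M], but V/m has dimensions [L^3 M^-1], so the term V/m is dimensionally wrong for ρ.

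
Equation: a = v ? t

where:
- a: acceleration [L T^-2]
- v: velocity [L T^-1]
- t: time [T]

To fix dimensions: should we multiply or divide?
division (÷): a = v ÷ t

a [L T^-2]; v [L T^-1]; t [T].
v × t → [L] ✗
v ÷ t → [L T^-2] ✓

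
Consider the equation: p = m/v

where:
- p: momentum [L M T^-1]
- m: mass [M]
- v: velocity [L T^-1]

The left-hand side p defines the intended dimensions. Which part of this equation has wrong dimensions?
The right-hand side term m/v

p has dimensions [L M T^-1], but m/v has dimensions [L^-1 M T], so the term m/v is dimensionally wrong for p.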